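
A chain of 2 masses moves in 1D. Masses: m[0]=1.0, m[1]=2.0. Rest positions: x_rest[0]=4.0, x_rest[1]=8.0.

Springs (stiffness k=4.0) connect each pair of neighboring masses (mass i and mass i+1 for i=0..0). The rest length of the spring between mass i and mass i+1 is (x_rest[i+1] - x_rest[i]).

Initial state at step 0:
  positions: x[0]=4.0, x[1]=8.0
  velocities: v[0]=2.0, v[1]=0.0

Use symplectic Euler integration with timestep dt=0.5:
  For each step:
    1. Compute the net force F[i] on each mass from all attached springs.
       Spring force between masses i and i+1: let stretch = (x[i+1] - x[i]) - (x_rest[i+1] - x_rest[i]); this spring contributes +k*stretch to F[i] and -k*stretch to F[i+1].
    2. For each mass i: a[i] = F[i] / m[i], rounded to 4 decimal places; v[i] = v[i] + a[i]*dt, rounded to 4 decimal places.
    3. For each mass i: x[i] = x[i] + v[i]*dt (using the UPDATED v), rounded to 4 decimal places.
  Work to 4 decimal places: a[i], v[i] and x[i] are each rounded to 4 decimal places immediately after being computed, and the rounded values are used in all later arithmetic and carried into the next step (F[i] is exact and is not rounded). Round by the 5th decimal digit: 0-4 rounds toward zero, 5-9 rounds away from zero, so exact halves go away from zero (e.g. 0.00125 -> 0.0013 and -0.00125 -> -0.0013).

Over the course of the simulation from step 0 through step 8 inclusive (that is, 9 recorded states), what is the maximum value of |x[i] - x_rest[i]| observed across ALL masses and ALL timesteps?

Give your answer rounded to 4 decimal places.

Answer: 2.9766

Derivation:
Step 0: x=[4.0000 8.0000] v=[2.0000 0.0000]
Step 1: x=[5.0000 8.0000] v=[2.0000 0.0000]
Step 2: x=[5.0000 8.5000] v=[0.0000 1.0000]
Step 3: x=[4.5000 9.2500] v=[-1.0000 1.5000]
Step 4: x=[4.7500 9.6250] v=[0.5000 0.7500]
Step 5: x=[5.8750 9.5625] v=[2.2500 -0.1250]
Step 6: x=[6.6875 9.6563] v=[1.6250 0.1875]
Step 7: x=[6.4688 10.2657] v=[-0.4374 1.2187]
Step 8: x=[6.0470 10.9766] v=[-0.8436 1.4218]
Max displacement = 2.9766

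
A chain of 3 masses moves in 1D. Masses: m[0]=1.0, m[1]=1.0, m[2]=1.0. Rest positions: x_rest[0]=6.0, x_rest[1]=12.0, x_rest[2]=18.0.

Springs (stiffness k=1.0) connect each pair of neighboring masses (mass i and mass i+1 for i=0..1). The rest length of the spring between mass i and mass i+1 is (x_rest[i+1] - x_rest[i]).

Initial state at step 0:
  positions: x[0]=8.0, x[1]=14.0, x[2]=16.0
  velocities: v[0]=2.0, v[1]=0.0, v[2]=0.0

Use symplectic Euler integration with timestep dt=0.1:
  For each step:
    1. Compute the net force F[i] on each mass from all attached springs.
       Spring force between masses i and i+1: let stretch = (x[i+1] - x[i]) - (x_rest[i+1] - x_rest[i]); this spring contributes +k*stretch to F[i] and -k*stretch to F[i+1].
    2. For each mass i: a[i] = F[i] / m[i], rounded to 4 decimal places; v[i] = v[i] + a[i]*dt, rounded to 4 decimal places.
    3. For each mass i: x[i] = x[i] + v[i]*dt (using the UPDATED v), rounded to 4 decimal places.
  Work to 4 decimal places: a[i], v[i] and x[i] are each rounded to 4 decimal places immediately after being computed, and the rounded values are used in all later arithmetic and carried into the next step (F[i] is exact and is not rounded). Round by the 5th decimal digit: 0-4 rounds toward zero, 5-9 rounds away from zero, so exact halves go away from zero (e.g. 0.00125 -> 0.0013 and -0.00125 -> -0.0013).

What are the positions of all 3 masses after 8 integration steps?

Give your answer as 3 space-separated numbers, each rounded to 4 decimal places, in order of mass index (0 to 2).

Step 0: x=[8.0000 14.0000 16.0000] v=[2.0000 0.0000 0.0000]
Step 1: x=[8.2000 13.9600 16.0400] v=[2.0000 -0.4000 0.4000]
Step 2: x=[8.3976 13.8832 16.1192] v=[1.9760 -0.7680 0.7920]
Step 3: x=[8.5901 13.7739 16.2360] v=[1.9246 -1.0930 1.1684]
Step 4: x=[8.7744 13.6374 16.3882] v=[1.8430 -1.3652 1.5222]
Step 5: x=[8.9473 13.4798 16.5729] v=[1.7293 -1.5764 1.8471]
Step 6: x=[9.1056 13.3078 16.7867] v=[1.5826 -1.7203 2.1378]
Step 7: x=[9.2459 13.1285 17.0257] v=[1.4028 -1.7926 2.3899]
Step 8: x=[9.3650 12.9494 17.2857] v=[1.1911 -1.7911 2.6002]

Answer: 9.3650 12.9494 17.2857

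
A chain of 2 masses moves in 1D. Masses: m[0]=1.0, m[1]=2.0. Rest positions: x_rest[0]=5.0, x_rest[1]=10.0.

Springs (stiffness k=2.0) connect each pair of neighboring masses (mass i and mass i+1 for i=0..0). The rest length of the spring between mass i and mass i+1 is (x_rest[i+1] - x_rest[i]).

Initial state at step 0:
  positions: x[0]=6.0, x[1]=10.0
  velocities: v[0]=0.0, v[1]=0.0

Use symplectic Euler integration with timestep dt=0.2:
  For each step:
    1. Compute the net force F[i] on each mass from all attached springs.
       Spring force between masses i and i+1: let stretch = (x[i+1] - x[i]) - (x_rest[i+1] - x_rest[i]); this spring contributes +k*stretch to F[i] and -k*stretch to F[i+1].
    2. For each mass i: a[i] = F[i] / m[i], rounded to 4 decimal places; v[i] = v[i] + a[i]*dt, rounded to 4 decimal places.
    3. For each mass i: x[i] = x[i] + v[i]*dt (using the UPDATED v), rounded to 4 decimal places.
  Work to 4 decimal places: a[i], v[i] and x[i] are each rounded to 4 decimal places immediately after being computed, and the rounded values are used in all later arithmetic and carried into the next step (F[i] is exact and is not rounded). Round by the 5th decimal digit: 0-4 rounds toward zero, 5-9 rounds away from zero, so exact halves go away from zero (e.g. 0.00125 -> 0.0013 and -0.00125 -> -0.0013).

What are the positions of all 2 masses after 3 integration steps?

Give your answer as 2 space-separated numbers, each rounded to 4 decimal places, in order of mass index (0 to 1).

Answer: 5.5668 10.2166

Derivation:
Step 0: x=[6.0000 10.0000] v=[0.0000 0.0000]
Step 1: x=[5.9200 10.0400] v=[-0.4000 0.2000]
Step 2: x=[5.7696 10.1152] v=[-0.7520 0.3760]
Step 3: x=[5.5668 10.2166] v=[-1.0138 0.5069]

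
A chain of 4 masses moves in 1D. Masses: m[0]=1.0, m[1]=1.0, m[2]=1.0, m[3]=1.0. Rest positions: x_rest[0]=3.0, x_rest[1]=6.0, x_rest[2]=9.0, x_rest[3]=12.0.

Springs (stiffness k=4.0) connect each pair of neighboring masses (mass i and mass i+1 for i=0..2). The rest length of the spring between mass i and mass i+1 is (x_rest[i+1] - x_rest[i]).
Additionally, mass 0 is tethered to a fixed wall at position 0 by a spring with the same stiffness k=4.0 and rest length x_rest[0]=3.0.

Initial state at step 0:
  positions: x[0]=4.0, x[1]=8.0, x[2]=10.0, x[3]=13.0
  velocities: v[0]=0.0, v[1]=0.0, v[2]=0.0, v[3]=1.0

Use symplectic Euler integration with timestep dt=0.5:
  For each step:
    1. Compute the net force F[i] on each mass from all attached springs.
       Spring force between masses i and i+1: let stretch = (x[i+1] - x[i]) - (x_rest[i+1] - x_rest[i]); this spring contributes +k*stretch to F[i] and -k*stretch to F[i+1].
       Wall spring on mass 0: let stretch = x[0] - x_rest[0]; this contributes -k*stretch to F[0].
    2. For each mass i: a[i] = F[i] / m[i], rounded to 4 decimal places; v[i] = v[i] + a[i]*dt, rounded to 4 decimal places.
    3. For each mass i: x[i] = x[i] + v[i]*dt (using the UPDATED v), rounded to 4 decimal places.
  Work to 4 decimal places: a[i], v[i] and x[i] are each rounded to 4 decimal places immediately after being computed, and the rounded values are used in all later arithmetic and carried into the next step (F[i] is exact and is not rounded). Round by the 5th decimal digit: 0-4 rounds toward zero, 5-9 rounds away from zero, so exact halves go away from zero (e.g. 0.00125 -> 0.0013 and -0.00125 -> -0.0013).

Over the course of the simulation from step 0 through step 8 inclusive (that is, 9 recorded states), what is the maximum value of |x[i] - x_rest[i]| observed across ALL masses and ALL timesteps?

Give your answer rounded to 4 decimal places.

Step 0: x=[4.0000 8.0000 10.0000 13.0000] v=[0.0000 0.0000 0.0000 1.0000]
Step 1: x=[4.0000 6.0000 11.0000 13.5000] v=[0.0000 -4.0000 2.0000 1.0000]
Step 2: x=[2.0000 7.0000 9.5000 14.5000] v=[-4.0000 2.0000 -3.0000 2.0000]
Step 3: x=[3.0000 5.5000 10.5000 13.5000] v=[2.0000 -3.0000 2.0000 -2.0000]
Step 4: x=[3.5000 6.5000 9.5000 12.5000] v=[1.0000 2.0000 -2.0000 -2.0000]
Step 5: x=[3.5000 7.5000 8.5000 11.5000] v=[0.0000 2.0000 -2.0000 -2.0000]
Step 6: x=[4.0000 5.5000 9.5000 10.5000] v=[1.0000 -4.0000 2.0000 -2.0000]
Step 7: x=[2.0000 6.0000 7.5000 11.5000] v=[-4.0000 1.0000 -4.0000 2.0000]
Step 8: x=[2.0000 4.0000 8.0000 11.5000] v=[0.0000 -4.0000 1.0000 0.0000]
Max displacement = 2.5000

Answer: 2.5000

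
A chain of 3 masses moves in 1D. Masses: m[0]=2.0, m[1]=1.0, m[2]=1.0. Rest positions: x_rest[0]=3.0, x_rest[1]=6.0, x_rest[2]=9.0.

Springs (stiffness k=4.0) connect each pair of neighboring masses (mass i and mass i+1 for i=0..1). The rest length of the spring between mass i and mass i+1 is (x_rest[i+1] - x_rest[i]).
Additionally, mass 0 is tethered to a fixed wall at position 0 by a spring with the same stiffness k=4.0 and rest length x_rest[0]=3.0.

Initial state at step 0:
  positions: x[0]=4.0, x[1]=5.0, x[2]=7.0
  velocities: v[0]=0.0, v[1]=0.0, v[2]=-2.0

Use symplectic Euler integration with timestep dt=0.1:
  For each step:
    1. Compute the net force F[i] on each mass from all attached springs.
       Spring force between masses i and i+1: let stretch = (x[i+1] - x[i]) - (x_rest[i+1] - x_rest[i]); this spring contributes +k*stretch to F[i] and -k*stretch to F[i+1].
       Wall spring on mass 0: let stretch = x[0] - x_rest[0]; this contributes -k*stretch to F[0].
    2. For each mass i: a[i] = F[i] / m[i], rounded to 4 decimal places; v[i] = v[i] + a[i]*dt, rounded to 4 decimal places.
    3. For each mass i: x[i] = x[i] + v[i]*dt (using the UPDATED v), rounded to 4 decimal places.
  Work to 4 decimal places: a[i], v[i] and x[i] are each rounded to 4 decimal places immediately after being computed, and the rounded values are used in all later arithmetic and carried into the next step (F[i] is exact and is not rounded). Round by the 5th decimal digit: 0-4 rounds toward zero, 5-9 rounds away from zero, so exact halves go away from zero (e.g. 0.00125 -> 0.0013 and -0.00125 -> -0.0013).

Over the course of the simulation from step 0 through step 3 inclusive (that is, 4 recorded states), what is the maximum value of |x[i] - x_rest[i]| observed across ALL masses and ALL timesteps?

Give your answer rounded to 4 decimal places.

Answer: 2.3288

Derivation:
Step 0: x=[4.0000 5.0000 7.0000] v=[0.0000 0.0000 -2.0000]
Step 1: x=[3.9400 5.0400 6.8400] v=[-0.6000 0.4000 -1.6000]
Step 2: x=[3.8232 5.1080 6.7280] v=[-1.1680 0.6800 -1.1200]
Step 3: x=[3.6556 5.1894 6.6712] v=[-1.6757 0.8141 -0.5680]
Max displacement = 2.3288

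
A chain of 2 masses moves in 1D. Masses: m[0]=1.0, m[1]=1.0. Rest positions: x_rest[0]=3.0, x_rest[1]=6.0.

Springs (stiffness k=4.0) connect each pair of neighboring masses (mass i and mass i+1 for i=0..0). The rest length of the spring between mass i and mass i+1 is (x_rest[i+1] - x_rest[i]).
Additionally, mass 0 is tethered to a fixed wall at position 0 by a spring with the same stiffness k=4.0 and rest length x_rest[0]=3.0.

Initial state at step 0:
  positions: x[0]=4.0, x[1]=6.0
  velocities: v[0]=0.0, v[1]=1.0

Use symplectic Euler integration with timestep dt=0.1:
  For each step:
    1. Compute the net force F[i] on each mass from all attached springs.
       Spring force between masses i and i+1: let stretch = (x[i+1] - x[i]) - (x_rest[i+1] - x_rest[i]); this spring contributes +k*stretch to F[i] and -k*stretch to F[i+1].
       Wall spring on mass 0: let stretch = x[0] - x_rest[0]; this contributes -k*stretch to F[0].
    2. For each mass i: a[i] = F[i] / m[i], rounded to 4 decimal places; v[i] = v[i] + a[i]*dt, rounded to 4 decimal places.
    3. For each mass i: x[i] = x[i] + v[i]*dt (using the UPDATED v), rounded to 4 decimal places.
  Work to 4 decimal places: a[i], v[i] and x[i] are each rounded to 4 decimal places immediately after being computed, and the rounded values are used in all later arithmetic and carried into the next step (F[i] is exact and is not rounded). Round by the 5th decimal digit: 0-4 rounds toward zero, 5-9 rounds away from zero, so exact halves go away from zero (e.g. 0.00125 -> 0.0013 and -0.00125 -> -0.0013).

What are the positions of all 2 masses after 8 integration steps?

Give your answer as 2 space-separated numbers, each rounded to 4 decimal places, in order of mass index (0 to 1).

Answer: 2.6870 7.1782

Derivation:
Step 0: x=[4.0000 6.0000] v=[0.0000 1.0000]
Step 1: x=[3.9200 6.1400] v=[-0.8000 1.4000]
Step 2: x=[3.7720 6.3112] v=[-1.4800 1.7120]
Step 3: x=[3.5747 6.5008] v=[-1.9731 1.8963]
Step 4: x=[3.3515 6.6934] v=[-2.2325 1.9259]
Step 5: x=[3.1279 6.8723] v=[-2.2363 1.7891]
Step 6: x=[2.9289 7.0214] v=[-1.9897 1.4913]
Step 7: x=[2.7765 7.1268] v=[-1.5243 1.0543]
Step 8: x=[2.6870 7.1782] v=[-0.8948 0.5142]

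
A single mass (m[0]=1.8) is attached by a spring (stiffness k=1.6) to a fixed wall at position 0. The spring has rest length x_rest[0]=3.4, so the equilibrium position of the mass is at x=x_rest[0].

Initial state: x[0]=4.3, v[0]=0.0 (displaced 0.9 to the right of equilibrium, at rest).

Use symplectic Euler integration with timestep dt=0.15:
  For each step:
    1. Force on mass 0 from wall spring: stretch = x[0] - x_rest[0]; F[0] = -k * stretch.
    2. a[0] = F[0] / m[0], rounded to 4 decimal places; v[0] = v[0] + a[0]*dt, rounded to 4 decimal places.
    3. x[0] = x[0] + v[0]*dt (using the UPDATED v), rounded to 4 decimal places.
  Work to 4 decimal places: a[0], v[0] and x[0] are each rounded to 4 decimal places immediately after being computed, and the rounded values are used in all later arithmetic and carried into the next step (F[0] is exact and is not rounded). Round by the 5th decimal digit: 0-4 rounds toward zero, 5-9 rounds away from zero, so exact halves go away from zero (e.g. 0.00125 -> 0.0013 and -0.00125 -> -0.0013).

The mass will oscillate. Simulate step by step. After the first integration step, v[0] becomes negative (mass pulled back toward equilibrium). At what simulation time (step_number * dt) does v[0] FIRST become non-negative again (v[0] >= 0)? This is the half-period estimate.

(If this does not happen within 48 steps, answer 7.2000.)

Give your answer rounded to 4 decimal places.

Step 0: x=[4.3000] v=[0.0000]
Step 1: x=[4.2820] v=[-0.1200]
Step 2: x=[4.2464] v=[-0.2376]
Step 3: x=[4.1938] v=[-0.3505]
Step 4: x=[4.1254] v=[-0.4563]
Step 5: x=[4.0425] v=[-0.5530]
Step 6: x=[3.9467] v=[-0.6387]
Step 7: x=[3.8400] v=[-0.7116]
Step 8: x=[3.7245] v=[-0.7703]
Step 9: x=[3.6025] v=[-0.8136]
Step 10: x=[3.4764] v=[-0.8406]
Step 11: x=[3.3488] v=[-0.8508]
Step 12: x=[3.2222] v=[-0.8440]
Step 13: x=[3.0992] v=[-0.8203]
Step 14: x=[2.9822] v=[-0.7802]
Step 15: x=[2.8735] v=[-0.7245]
Step 16: x=[2.7754] v=[-0.6543]
Step 17: x=[2.6898] v=[-0.5710]
Step 18: x=[2.6184] v=[-0.4763]
Step 19: x=[2.5626] v=[-0.3721]
Step 20: x=[2.5235] v=[-0.2604]
Step 21: x=[2.5020] v=[-0.1435]
Step 22: x=[2.4984] v=[-0.0238]
Step 23: x=[2.5129] v=[0.0964]
First v>=0 after going negative at step 23, time=3.4500

Answer: 3.4500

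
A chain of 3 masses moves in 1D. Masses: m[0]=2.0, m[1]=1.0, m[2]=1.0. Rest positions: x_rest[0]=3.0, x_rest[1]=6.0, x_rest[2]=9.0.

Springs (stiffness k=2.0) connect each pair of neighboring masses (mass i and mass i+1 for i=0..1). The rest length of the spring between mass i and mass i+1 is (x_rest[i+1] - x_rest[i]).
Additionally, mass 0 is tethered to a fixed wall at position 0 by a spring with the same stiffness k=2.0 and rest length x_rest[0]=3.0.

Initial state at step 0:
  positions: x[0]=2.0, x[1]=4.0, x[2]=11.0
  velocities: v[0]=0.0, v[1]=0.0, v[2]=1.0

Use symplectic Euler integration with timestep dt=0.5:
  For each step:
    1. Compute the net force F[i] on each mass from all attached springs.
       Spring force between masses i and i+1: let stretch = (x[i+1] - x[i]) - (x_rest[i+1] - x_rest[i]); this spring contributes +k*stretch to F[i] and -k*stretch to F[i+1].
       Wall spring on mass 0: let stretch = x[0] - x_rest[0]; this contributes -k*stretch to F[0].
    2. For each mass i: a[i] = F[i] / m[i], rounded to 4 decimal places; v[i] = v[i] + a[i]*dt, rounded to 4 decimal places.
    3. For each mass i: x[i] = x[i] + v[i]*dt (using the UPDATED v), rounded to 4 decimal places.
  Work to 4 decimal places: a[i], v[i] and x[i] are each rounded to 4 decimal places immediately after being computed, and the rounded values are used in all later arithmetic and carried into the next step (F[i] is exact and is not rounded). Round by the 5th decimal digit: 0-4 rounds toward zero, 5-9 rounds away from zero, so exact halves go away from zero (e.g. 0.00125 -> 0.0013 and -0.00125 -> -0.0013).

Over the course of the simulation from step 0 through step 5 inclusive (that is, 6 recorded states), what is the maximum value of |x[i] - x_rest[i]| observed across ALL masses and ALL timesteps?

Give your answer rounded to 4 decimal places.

Answer: 2.2500

Derivation:
Step 0: x=[2.0000 4.0000 11.0000] v=[0.0000 0.0000 1.0000]
Step 1: x=[2.0000 6.5000 9.5000] v=[0.0000 5.0000 -3.0000]
Step 2: x=[2.6250 8.2500 8.0000] v=[1.2500 3.5000 -3.0000]
Step 3: x=[4.0000 7.0625 8.1250] v=[2.7500 -2.3750 0.2500]
Step 4: x=[5.1407 4.8750 9.2188] v=[2.2813 -4.3750 2.1875]
Step 5: x=[4.9298 4.9923 9.6407] v=[-0.4219 0.2345 0.8437]
Max displacement = 2.2500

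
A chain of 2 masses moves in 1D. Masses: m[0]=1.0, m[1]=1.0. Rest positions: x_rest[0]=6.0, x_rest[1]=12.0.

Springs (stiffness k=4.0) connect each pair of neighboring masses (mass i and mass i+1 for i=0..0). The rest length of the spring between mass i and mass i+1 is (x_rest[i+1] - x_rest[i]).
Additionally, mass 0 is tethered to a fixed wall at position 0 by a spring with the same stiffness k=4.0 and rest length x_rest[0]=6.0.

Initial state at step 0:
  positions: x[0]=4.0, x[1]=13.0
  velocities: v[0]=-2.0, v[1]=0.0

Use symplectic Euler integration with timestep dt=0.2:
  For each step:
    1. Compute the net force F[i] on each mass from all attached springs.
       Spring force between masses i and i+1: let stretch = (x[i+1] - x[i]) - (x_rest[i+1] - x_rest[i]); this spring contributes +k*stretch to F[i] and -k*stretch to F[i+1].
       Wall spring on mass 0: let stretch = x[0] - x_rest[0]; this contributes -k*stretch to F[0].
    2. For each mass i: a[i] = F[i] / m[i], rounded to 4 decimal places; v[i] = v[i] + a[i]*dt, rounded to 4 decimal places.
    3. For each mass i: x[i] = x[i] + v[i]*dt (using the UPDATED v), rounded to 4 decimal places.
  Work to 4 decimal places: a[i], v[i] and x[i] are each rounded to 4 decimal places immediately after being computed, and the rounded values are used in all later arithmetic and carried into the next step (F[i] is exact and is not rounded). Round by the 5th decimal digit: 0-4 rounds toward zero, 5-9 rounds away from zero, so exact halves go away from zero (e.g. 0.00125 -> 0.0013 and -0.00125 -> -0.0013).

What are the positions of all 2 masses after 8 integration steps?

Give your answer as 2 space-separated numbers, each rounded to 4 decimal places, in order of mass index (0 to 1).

Step 0: x=[4.0000 13.0000] v=[-2.0000 0.0000]
Step 1: x=[4.4000 12.5200] v=[2.0000 -2.4000]
Step 2: x=[5.3952 11.7008] v=[4.9760 -4.0960]
Step 3: x=[6.5361 10.8327] v=[5.7043 -4.3405]
Step 4: x=[7.3186 10.2371] v=[3.9127 -2.9778]
Step 5: x=[7.3971 10.1346] v=[0.3926 -0.5126]
Step 6: x=[6.7301 10.5541] v=[-3.3351 2.0974]
Step 7: x=[5.5981 11.3217] v=[-5.6600 3.8382]
Step 8: x=[4.4862 12.1336] v=[-5.5596 4.0593]

Answer: 4.4862 12.1336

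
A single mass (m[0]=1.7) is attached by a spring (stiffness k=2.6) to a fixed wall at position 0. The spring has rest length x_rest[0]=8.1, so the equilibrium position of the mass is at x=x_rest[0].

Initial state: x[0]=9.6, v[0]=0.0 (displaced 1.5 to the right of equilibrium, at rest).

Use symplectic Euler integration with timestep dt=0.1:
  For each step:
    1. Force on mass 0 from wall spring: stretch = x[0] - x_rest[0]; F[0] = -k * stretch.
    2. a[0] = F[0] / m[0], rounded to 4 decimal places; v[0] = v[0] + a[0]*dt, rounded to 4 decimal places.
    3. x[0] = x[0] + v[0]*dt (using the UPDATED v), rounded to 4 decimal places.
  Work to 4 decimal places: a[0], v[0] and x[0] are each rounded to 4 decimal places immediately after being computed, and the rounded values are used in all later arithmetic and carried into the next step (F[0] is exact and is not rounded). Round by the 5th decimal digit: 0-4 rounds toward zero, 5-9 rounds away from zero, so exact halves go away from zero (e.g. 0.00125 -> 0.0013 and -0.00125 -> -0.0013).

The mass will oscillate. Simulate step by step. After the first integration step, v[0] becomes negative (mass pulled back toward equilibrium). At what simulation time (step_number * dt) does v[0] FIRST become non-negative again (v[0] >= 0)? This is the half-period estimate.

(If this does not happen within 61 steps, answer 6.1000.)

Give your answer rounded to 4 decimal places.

Answer: 2.6000

Derivation:
Step 0: x=[9.6000] v=[0.0000]
Step 1: x=[9.5771] v=[-0.2294]
Step 2: x=[9.5316] v=[-0.4553]
Step 3: x=[9.4642] v=[-0.6743]
Step 4: x=[9.3759] v=[-0.8829]
Step 5: x=[9.2681] v=[-1.0780]
Step 6: x=[9.1424] v=[-1.2567]
Step 7: x=[9.0008] v=[-1.4161]
Step 8: x=[8.8454] v=[-1.5539]
Step 9: x=[8.6786] v=[-1.6679]
Step 10: x=[8.5030] v=[-1.7564]
Step 11: x=[8.3212] v=[-1.8180]
Step 12: x=[8.1360] v=[-1.8518]
Step 13: x=[7.9503] v=[-1.8573]
Step 14: x=[7.7669] v=[-1.8344]
Step 15: x=[7.5886] v=[-1.7835]
Step 16: x=[7.4181] v=[-1.7053]
Step 17: x=[7.2580] v=[-1.6010]
Step 18: x=[7.1108] v=[-1.4722]
Step 19: x=[6.9787] v=[-1.3209]
Step 20: x=[6.8638] v=[-1.1494]
Step 21: x=[6.7678] v=[-0.9603]
Step 22: x=[6.6921] v=[-0.7566]
Step 23: x=[6.6380] v=[-0.5413]
Step 24: x=[6.6062] v=[-0.3177]
Step 25: x=[6.5973] v=[-0.0892]
Step 26: x=[6.6114] v=[0.1406]
First v>=0 after going negative at step 26, time=2.6000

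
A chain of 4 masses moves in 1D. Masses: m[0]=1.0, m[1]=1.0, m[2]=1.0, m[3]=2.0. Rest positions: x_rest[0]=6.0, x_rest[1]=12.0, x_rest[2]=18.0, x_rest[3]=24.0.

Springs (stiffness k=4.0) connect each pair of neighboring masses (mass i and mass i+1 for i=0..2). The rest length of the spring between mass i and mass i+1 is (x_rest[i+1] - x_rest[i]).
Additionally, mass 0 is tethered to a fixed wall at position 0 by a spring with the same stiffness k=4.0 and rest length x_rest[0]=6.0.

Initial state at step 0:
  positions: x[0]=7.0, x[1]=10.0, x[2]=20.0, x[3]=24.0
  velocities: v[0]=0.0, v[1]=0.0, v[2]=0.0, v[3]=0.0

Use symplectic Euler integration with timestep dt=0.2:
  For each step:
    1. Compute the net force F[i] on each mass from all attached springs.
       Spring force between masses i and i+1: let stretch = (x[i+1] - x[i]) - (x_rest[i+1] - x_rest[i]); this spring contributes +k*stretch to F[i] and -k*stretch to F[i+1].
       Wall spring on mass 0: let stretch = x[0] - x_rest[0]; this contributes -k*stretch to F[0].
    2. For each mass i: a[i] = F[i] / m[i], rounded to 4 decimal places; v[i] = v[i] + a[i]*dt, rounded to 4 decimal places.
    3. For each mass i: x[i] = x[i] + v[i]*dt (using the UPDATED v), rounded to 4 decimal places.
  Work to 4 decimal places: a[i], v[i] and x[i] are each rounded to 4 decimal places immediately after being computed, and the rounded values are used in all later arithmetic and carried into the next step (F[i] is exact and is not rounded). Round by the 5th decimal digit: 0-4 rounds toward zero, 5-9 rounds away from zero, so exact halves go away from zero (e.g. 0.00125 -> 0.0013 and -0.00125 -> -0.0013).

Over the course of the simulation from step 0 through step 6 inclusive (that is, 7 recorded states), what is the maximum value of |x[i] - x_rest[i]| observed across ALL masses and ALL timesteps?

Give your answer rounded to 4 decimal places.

Step 0: x=[7.0000 10.0000 20.0000 24.0000] v=[0.0000 0.0000 0.0000 0.0000]
Step 1: x=[6.3600 11.1200 19.0400 24.1600] v=[-3.2000 5.6000 -4.8000 0.8000]
Step 2: x=[5.4640 12.7456 17.6320 24.3904] v=[-4.4800 8.1280 -7.0400 1.1520]
Step 3: x=[4.8588 13.9880 16.5235 24.5601] v=[-3.0259 6.2118 -5.5424 0.8486]
Step 4: x=[4.9369 14.1754 16.2952 24.5669] v=[0.3904 0.9368 -1.1415 0.0340]
Step 5: x=[5.7032 13.2238 17.0512 24.3920] v=[3.8317 -4.7582 3.7800 -0.8747]
Step 6: x=[6.7603 11.6812 18.3693 24.1098] v=[5.2856 -7.7128 6.5907 -1.4110]
Max displacement = 2.1754

Answer: 2.1754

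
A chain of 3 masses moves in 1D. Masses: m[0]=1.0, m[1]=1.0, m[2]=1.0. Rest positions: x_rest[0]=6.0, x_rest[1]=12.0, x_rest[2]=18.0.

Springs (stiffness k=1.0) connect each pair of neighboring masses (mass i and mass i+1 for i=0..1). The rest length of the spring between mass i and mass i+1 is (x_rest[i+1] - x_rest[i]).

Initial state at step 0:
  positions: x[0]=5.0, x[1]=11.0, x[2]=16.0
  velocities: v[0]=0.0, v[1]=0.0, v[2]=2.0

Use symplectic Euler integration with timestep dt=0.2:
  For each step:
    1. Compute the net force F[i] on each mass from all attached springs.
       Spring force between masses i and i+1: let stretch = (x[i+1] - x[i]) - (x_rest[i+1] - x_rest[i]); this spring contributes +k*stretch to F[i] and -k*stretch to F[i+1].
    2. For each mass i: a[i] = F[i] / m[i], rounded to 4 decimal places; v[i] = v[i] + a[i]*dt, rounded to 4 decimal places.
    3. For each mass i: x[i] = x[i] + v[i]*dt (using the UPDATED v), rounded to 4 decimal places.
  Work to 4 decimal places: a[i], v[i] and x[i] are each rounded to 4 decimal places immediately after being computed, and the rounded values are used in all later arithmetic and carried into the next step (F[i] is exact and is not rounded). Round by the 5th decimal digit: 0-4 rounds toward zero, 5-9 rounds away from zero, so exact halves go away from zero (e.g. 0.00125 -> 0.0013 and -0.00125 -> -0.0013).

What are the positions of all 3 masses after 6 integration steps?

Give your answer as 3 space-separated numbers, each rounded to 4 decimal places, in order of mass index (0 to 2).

Answer: 4.9403 10.9111 18.5486

Derivation:
Step 0: x=[5.0000 11.0000 16.0000] v=[0.0000 0.0000 2.0000]
Step 1: x=[5.0000 10.9600 16.4400] v=[0.0000 -0.2000 2.2000]
Step 2: x=[4.9984 10.9008 16.9008] v=[-0.0080 -0.2960 2.3040]
Step 3: x=[4.9929 10.8455 17.3616] v=[-0.0275 -0.2765 2.3040]
Step 4: x=[4.9815 10.8167 17.8018] v=[-0.0570 -0.1438 2.2008]
Step 5: x=[4.9635 10.8339 18.2026] v=[-0.0900 0.0862 2.0038]
Step 6: x=[4.9403 10.9111 18.5486] v=[-0.1159 0.3859 1.7301]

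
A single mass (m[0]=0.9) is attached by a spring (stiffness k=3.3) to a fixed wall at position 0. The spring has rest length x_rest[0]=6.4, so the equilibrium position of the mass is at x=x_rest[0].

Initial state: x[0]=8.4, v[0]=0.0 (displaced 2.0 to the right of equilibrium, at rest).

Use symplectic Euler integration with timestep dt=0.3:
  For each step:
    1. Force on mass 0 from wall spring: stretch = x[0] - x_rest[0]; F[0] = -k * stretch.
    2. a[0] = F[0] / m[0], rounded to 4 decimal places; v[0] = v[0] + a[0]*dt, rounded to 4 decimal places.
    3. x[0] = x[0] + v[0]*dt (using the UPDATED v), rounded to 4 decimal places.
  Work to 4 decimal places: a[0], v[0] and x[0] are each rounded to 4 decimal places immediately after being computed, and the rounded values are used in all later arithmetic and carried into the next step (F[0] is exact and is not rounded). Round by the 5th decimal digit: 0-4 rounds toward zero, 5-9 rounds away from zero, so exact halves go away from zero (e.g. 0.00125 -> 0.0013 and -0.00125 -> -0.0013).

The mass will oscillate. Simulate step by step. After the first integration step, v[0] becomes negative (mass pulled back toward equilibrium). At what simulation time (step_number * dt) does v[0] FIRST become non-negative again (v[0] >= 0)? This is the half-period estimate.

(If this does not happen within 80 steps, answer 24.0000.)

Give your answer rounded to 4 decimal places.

Answer: 1.8000

Derivation:
Step 0: x=[8.4000] v=[0.0000]
Step 1: x=[7.7400] v=[-2.2000]
Step 2: x=[6.6378] v=[-3.6740]
Step 3: x=[5.4571] v=[-3.9356]
Step 4: x=[4.5876] v=[-2.8984]
Step 5: x=[4.3162] v=[-0.9048]
Step 6: x=[4.7324] v=[1.3874]
First v>=0 after going negative at step 6, time=1.8000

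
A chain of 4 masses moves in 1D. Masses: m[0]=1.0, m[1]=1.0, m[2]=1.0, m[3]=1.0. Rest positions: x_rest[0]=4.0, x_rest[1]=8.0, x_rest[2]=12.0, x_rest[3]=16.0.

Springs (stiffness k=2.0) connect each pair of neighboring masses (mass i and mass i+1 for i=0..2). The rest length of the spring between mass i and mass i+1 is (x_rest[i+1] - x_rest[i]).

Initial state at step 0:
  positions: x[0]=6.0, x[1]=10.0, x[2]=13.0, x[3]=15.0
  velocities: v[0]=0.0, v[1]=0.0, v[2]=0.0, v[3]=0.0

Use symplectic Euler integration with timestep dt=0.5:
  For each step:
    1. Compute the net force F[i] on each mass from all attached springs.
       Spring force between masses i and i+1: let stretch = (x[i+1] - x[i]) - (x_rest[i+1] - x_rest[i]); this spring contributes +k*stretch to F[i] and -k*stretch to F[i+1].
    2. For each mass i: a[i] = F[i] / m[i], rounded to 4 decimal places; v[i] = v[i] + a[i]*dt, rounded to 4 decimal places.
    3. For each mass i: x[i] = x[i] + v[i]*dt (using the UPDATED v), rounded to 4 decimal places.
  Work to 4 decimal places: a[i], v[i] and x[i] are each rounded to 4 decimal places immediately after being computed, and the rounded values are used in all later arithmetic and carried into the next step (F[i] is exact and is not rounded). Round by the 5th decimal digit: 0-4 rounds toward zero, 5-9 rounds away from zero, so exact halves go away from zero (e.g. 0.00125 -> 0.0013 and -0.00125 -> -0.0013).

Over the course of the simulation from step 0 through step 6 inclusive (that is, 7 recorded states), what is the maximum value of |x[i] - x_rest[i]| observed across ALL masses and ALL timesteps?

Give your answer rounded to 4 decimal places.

Answer: 2.1250

Derivation:
Step 0: x=[6.0000 10.0000 13.0000 15.0000] v=[0.0000 0.0000 0.0000 0.0000]
Step 1: x=[6.0000 9.5000 12.5000 16.0000] v=[0.0000 -1.0000 -1.0000 2.0000]
Step 2: x=[5.7500 8.7500 12.2500 17.2500] v=[-0.5000 -1.5000 -0.5000 2.5000]
Step 3: x=[5.0000 8.2500 12.7500 18.0000] v=[-1.5000 -1.0000 1.0000 1.5000]
Step 4: x=[3.8750 8.3750 13.6250 18.1250] v=[-2.2500 0.2500 1.7500 0.2500]
Step 5: x=[3.0000 8.8750 14.1250 18.0000] v=[-1.7500 1.0000 1.0000 -0.2500]
Step 6: x=[3.0625 9.0625 13.9375 17.9375] v=[0.1250 0.3750 -0.3750 -0.1250]
Max displacement = 2.1250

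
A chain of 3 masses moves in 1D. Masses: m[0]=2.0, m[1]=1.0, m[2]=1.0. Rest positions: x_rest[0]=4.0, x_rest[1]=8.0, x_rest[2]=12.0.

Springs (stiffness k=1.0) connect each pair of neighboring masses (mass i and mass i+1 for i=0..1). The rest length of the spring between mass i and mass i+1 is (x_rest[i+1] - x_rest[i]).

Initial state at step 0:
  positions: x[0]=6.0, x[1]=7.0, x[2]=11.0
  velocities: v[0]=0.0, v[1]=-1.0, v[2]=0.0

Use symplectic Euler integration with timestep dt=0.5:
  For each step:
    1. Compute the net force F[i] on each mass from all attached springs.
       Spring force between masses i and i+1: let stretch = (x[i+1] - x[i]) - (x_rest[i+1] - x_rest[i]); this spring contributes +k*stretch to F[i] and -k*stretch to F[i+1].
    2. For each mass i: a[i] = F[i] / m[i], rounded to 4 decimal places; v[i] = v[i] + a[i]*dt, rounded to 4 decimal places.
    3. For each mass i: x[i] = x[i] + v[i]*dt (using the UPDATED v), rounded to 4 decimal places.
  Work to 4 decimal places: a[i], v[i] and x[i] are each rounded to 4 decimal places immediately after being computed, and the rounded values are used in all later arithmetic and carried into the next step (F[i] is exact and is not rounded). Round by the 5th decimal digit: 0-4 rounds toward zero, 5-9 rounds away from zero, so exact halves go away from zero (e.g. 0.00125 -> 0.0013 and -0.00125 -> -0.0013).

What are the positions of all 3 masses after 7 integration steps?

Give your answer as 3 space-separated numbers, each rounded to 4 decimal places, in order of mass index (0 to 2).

Answer: 2.5137 7.3081 14.1641

Derivation:
Step 0: x=[6.0000 7.0000 11.0000] v=[0.0000 -1.0000 0.0000]
Step 1: x=[5.6250 7.2500 11.0000] v=[-0.7500 0.5000 0.0000]
Step 2: x=[4.9531 8.0313 11.0625] v=[-1.3438 1.5625 0.1250]
Step 3: x=[4.1660 8.8008 11.3672] v=[-1.5743 1.5390 0.6094]
Step 4: x=[3.4582 9.0532 12.0303] v=[-1.4156 0.5048 1.3262]
Step 5: x=[2.9498 8.6511 12.9492] v=[-1.0169 -0.8042 1.8377]
Step 6: x=[2.6540 7.8982 13.7936] v=[-0.5916 -1.5058 1.6887]
Step 7: x=[2.5137 7.3081 14.1641] v=[-0.2806 -1.1802 0.7410]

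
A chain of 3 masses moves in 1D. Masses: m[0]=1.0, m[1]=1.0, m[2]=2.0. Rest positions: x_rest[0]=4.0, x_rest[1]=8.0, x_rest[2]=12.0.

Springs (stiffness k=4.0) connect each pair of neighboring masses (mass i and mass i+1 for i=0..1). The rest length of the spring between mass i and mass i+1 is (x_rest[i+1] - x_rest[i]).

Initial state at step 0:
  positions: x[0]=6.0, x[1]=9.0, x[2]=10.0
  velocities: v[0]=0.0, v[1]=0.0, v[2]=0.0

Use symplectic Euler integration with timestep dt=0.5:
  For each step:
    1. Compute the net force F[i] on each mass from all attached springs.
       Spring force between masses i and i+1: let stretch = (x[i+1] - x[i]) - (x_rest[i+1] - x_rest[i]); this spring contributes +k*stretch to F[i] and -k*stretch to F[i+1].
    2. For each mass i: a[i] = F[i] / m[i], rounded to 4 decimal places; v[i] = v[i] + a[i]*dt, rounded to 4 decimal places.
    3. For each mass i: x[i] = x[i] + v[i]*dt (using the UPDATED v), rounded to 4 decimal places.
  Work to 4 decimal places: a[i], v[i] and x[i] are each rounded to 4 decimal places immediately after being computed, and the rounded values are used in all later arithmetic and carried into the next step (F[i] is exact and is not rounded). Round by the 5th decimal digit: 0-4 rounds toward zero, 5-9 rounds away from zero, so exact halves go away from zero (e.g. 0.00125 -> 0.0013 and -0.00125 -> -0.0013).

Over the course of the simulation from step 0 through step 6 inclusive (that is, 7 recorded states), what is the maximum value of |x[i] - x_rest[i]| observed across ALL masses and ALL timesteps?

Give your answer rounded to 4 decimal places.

Answer: 3.5000

Derivation:
Step 0: x=[6.0000 9.0000 10.0000] v=[0.0000 0.0000 0.0000]
Step 1: x=[5.0000 7.0000 11.5000] v=[-2.0000 -4.0000 3.0000]
Step 2: x=[2.0000 7.5000 12.7500] v=[-6.0000 1.0000 2.5000]
Step 3: x=[0.5000 7.7500 13.3750] v=[-3.0000 0.5000 1.2500]
Step 4: x=[2.2500 6.3750 13.1875] v=[3.5000 -2.7500 -0.3750]
Step 5: x=[4.1250 7.6875 11.5938] v=[3.7500 2.6250 -3.1875]
Step 6: x=[5.5625 9.3438 10.0469] v=[2.8750 3.3126 -3.0938]
Max displacement = 3.5000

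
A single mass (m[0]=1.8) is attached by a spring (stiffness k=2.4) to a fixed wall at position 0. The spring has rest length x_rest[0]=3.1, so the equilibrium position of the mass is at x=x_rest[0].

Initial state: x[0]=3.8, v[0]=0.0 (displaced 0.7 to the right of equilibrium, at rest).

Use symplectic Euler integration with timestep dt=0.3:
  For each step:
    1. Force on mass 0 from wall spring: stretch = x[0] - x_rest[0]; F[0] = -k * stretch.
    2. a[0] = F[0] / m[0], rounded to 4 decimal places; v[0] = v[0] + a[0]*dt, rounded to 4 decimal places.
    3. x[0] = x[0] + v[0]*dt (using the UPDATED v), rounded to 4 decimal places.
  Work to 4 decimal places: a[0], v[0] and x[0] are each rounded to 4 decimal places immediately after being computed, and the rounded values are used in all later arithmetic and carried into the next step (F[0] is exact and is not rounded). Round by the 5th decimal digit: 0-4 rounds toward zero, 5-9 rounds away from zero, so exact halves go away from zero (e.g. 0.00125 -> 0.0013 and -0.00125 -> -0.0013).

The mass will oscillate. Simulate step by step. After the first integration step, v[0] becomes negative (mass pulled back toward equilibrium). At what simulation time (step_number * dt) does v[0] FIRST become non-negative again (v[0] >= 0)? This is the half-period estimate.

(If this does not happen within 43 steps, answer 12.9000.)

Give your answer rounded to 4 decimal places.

Answer: 3.0000

Derivation:
Step 0: x=[3.8000] v=[0.0000]
Step 1: x=[3.7160] v=[-0.2800]
Step 2: x=[3.5581] v=[-0.5264]
Step 3: x=[3.3452] v=[-0.7096]
Step 4: x=[3.1029] v=[-0.8077]
Step 5: x=[2.8602] v=[-0.8089]
Step 6: x=[2.6463] v=[-0.7130]
Step 7: x=[2.4869] v=[-0.5315]
Step 8: x=[2.4010] v=[-0.2863]
Step 9: x=[2.3990] v=[-0.0067]
Step 10: x=[2.4811] v=[0.2737]
First v>=0 after going negative at step 10, time=3.0000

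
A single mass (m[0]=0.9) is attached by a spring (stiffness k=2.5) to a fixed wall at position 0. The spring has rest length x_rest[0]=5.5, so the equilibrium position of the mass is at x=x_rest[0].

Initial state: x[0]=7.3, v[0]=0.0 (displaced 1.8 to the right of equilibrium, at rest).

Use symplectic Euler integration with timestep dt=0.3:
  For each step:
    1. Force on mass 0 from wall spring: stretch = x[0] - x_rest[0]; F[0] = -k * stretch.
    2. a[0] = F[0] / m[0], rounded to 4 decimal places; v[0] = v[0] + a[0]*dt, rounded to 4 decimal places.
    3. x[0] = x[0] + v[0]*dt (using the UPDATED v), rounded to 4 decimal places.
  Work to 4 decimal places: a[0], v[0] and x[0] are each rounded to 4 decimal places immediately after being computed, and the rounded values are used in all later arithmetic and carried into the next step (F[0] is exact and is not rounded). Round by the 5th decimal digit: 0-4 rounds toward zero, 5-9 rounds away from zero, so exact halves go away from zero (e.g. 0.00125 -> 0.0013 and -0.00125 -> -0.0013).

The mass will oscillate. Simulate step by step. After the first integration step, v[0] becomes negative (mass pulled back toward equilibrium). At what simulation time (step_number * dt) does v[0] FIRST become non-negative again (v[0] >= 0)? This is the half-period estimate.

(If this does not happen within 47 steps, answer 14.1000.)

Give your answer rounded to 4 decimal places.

Step 0: x=[7.3000] v=[0.0000]
Step 1: x=[6.8500] v=[-1.5000]
Step 2: x=[6.0625] v=[-2.6250]
Step 3: x=[5.1344] v=[-3.0938]
Step 4: x=[4.2977] v=[-2.7891]
Step 5: x=[3.7615] v=[-1.7872]
Step 6: x=[3.6600] v=[-0.3384]
Step 7: x=[4.0185] v=[1.1949]
First v>=0 after going negative at step 7, time=2.1000

Answer: 2.1000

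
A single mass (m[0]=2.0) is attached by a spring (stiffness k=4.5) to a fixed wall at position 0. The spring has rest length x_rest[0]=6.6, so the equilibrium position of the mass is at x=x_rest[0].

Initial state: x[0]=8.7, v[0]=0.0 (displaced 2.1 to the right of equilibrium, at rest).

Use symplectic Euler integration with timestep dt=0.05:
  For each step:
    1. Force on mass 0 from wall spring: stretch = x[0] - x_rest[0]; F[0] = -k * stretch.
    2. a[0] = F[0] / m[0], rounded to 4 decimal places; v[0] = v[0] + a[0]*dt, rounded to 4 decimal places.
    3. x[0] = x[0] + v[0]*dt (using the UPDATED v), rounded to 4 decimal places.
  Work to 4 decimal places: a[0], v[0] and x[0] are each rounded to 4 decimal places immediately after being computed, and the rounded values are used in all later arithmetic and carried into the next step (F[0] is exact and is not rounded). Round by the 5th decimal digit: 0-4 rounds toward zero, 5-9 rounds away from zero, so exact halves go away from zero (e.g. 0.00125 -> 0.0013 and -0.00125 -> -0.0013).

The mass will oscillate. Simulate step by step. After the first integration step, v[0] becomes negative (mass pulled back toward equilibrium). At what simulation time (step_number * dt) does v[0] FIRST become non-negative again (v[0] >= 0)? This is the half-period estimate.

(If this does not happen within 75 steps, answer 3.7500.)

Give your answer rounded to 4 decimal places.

Answer: 2.1000

Derivation:
Step 0: x=[8.7000] v=[0.0000]
Step 1: x=[8.6882] v=[-0.2363]
Step 2: x=[8.6646] v=[-0.4712]
Step 3: x=[8.6294] v=[-0.7035]
Step 4: x=[8.5828] v=[-0.9318]
Step 5: x=[8.5251] v=[-1.1549]
Step 6: x=[8.4565] v=[-1.3715]
Step 7: x=[8.3775] v=[-1.5804]
Step 8: x=[8.2885] v=[-1.7804]
Step 9: x=[8.1900] v=[-1.9704]
Step 10: x=[8.0825] v=[-2.1493]
Step 11: x=[7.9667] v=[-2.3161]
Step 12: x=[7.8432] v=[-2.4699]
Step 13: x=[7.7127] v=[-2.6098]
Step 14: x=[7.5760] v=[-2.7350]
Step 15: x=[7.4338] v=[-2.8448]
Step 16: x=[7.2869] v=[-2.9386]
Step 17: x=[7.1361] v=[-3.0159]
Step 18: x=[6.9823] v=[-3.0762]
Step 19: x=[6.8263] v=[-3.1192]
Step 20: x=[6.6691] v=[-3.1447]
Step 21: x=[6.5115] v=[-3.1525]
Step 22: x=[6.3544] v=[-3.1425]
Step 23: x=[6.1987] v=[-3.1149]
Step 24: x=[6.0452] v=[-3.0698]
Step 25: x=[5.8948] v=[-3.0074]
Step 26: x=[5.7484] v=[-2.9281]
Step 27: x=[5.6068] v=[-2.8323]
Step 28: x=[5.4708] v=[-2.7206]
Step 29: x=[5.3411] v=[-2.5936]
Step 30: x=[5.2185] v=[-2.4520]
Step 31: x=[5.1037] v=[-2.2966]
Step 32: x=[4.9973] v=[-2.1283]
Step 33: x=[4.8999] v=[-1.9480]
Step 34: x=[4.8121] v=[-1.7567]
Step 35: x=[4.7343] v=[-1.5556]
Step 36: x=[4.6670] v=[-1.3457]
Step 37: x=[4.6106] v=[-1.1282]
Step 38: x=[4.5654] v=[-0.9044]
Step 39: x=[4.5316] v=[-0.6755]
Step 40: x=[4.5095] v=[-0.4428]
Step 41: x=[4.4991] v=[-0.2076]
Step 42: x=[4.5005] v=[0.0288]
First v>=0 after going negative at step 42, time=2.1000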